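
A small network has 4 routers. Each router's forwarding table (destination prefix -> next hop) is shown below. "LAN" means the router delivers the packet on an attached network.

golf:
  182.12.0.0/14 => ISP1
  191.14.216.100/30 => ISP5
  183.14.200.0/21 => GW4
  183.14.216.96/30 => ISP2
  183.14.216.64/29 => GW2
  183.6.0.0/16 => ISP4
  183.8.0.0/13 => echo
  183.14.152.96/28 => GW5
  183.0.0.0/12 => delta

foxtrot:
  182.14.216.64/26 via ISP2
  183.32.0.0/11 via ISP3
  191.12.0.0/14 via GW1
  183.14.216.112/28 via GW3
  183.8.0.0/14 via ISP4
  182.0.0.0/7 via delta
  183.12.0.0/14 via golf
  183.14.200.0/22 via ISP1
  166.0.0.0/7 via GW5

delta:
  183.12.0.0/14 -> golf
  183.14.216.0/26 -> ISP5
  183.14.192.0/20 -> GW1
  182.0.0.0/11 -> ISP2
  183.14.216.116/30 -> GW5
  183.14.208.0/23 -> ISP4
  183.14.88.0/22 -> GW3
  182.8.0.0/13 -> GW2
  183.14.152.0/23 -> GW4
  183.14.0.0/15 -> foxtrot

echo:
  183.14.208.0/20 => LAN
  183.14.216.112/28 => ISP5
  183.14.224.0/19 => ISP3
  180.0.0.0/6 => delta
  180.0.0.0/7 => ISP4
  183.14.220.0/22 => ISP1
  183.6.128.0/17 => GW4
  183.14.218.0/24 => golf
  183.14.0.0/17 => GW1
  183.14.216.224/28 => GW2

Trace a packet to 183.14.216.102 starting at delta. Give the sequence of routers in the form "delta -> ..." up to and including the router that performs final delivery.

At delta: longest match for 183.14.216.102 is 183.14.0.0/15 -> foxtrot
At foxtrot: longest match for 183.14.216.102 is 183.12.0.0/14 -> golf
At golf: longest match for 183.14.216.102 is 183.8.0.0/13 -> echo
At echo: longest match for 183.14.216.102 is 183.14.208.0/20 -> LAN

delta -> foxtrot -> golf -> echo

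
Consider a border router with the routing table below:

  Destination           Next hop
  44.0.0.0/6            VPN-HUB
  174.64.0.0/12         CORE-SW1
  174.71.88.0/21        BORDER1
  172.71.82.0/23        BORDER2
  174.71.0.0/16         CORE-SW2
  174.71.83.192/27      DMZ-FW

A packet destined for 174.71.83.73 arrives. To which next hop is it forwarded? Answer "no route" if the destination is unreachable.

CORE-SW2

Routes whose prefix contains 174.71.83.73:
  174.64.0.0/12 (174.64.0.0 - 174.79.255.255) -> CORE-SW1
  174.71.0.0/16 (174.71.0.0 - 174.71.255.255) -> CORE-SW2
More-specific entries that do NOT match:
  174.71.83.192/27 (174.71.83.192 - 174.71.83.223) does not contain 174.71.83.73
  172.71.82.0/23 (172.71.82.0 - 172.71.83.255) does not contain 174.71.83.73
  174.71.88.0/21 (174.71.88.0 - 174.71.95.255) does not contain 174.71.83.73
Longest matching prefix is /16 -> next hop CORE-SW2.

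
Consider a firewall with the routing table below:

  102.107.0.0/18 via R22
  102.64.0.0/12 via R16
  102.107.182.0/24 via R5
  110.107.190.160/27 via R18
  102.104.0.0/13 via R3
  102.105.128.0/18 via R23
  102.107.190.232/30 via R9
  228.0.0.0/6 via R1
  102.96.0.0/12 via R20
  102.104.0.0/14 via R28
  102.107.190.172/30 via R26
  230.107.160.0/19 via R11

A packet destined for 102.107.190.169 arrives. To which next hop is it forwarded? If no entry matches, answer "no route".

Routes whose prefix contains 102.107.190.169:
  102.96.0.0/12 (102.96.0.0 - 102.111.255.255) -> R20
  102.104.0.0/13 (102.104.0.0 - 102.111.255.255) -> R3
  102.104.0.0/14 (102.104.0.0 - 102.107.255.255) -> R28
More-specific entries that do NOT match:
  102.107.190.232/30 (102.107.190.232 - 102.107.190.235) does not contain 102.107.190.169
  102.107.190.172/30 (102.107.190.172 - 102.107.190.175) does not contain 102.107.190.169
  110.107.190.160/27 (110.107.190.160 - 110.107.190.191) does not contain 102.107.190.169
  102.107.182.0/24 (102.107.182.0 - 102.107.182.255) does not contain 102.107.190.169
  230.107.160.0/19 (230.107.160.0 - 230.107.191.255) does not contain 102.107.190.169
  102.107.0.0/18 (102.107.0.0 - 102.107.63.255) does not contain 102.107.190.169
  102.105.128.0/18 (102.105.128.0 - 102.105.191.255) does not contain 102.107.190.169
Longest matching prefix is /14 -> next hop R28.

R28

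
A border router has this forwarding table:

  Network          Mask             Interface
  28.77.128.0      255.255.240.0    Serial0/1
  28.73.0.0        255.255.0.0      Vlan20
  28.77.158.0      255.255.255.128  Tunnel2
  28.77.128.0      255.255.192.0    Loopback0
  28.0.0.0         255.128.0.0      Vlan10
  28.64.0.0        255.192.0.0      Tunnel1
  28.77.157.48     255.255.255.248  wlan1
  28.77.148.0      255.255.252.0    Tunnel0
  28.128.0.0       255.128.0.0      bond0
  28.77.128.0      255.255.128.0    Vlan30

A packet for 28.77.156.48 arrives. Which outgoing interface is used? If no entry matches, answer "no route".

Loopback0

Routes whose prefix contains 28.77.156.48:
  28.0.0.0/9 (28.0.0.0 - 28.127.255.255) -> Vlan10
  28.64.0.0/10 (28.64.0.0 - 28.127.255.255) -> Tunnel1
  28.77.128.0/17 (28.77.128.0 - 28.77.255.255) -> Vlan30
  28.77.128.0/18 (28.77.128.0 - 28.77.191.255) -> Loopback0
More-specific entries that do NOT match:
  28.77.157.48/29 (28.77.157.48 - 28.77.157.55) does not contain 28.77.156.48
  28.77.158.0/25 (28.77.158.0 - 28.77.158.127) does not contain 28.77.156.48
  28.77.148.0/22 (28.77.148.0 - 28.77.151.255) does not contain 28.77.156.48
  28.77.128.0/20 (28.77.128.0 - 28.77.143.255) does not contain 28.77.156.48
Longest matching prefix is /18 -> interface Loopback0.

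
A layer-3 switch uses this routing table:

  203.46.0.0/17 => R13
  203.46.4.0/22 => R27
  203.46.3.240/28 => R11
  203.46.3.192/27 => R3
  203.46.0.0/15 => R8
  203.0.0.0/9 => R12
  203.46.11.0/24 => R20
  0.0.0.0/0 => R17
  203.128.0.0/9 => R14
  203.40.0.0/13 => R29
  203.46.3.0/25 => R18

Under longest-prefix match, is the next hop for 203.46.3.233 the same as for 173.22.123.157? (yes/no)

203.46.3.233: longest match 203.46.0.0/17 -> R13
173.22.123.157: longest match 0.0.0.0/0 -> R17

no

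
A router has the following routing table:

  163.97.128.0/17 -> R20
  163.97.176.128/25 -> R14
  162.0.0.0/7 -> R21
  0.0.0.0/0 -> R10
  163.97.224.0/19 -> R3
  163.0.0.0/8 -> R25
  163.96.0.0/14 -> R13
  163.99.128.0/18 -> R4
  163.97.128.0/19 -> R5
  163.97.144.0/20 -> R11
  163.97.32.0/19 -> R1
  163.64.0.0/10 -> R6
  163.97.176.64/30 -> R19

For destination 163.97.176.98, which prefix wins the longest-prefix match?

163.97.128.0/17

Entries matching 163.97.176.98:
  0.0.0.0/0 (default, matches everything)
  162.0.0.0/7 (162.0.0.0 - 163.255.255.255)
  163.0.0.0/8 (163.0.0.0 - 163.255.255.255)
  163.64.0.0/10 (163.64.0.0 - 163.127.255.255)
  163.96.0.0/14 (163.96.0.0 - 163.99.255.255)
  163.97.128.0/17 (163.97.128.0 - 163.97.255.255)
Most specific is 163.97.128.0/17.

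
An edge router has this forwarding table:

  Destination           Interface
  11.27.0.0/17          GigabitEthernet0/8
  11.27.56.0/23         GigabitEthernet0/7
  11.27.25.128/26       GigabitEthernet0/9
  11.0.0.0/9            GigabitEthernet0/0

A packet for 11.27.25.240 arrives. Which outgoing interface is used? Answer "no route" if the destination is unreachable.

GigabitEthernet0/8

Routes whose prefix contains 11.27.25.240:
  11.0.0.0/9 (11.0.0.0 - 11.127.255.255) -> GigabitEthernet0/0
  11.27.0.0/17 (11.27.0.0 - 11.27.127.255) -> GigabitEthernet0/8
More-specific entries that do NOT match:
  11.27.25.128/26 (11.27.25.128 - 11.27.25.191) does not contain 11.27.25.240
  11.27.56.0/23 (11.27.56.0 - 11.27.57.255) does not contain 11.27.25.240
Longest matching prefix is /17 -> interface GigabitEthernet0/8.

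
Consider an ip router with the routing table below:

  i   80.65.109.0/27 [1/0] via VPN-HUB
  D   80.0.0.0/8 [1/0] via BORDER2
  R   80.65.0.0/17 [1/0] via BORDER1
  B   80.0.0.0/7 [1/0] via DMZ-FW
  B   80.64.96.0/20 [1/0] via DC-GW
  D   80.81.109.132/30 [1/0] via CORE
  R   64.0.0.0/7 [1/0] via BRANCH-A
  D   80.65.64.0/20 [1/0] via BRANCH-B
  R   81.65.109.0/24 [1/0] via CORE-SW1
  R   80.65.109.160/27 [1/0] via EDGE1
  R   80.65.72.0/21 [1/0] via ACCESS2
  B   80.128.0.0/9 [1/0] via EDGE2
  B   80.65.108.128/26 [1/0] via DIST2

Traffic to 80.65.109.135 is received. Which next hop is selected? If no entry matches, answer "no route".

BORDER1

Routes whose prefix contains 80.65.109.135:
  80.0.0.0/7 (80.0.0.0 - 81.255.255.255) -> DMZ-FW
  80.0.0.0/8 (80.0.0.0 - 80.255.255.255) -> BORDER2
  80.65.0.0/17 (80.65.0.0 - 80.65.127.255) -> BORDER1
More-specific entries that do NOT match:
  80.81.109.132/30 (80.81.109.132 - 80.81.109.135) does not contain 80.65.109.135
  80.65.109.0/27 (80.65.109.0 - 80.65.109.31) does not contain 80.65.109.135
  80.65.109.160/27 (80.65.109.160 - 80.65.109.191) does not contain 80.65.109.135
  80.65.108.128/26 (80.65.108.128 - 80.65.108.191) does not contain 80.65.109.135
  81.65.109.0/24 (81.65.109.0 - 81.65.109.255) does not contain 80.65.109.135
  80.65.72.0/21 (80.65.72.0 - 80.65.79.255) does not contain 80.65.109.135
  80.64.96.0/20 (80.64.96.0 - 80.64.111.255) does not contain 80.65.109.135
  80.65.64.0/20 (80.65.64.0 - 80.65.79.255) does not contain 80.65.109.135
Longest matching prefix is /17 -> next hop BORDER1.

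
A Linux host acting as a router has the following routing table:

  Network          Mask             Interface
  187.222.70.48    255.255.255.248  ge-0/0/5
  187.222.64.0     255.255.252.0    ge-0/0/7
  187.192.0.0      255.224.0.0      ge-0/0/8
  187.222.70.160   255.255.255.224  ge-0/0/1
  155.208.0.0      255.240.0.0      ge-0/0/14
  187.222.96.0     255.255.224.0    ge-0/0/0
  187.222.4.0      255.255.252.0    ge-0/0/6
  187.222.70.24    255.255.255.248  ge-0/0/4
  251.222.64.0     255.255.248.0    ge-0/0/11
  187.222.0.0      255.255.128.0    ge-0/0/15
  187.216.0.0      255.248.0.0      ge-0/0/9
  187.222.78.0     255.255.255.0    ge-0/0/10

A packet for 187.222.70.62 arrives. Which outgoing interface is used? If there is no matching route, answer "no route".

Routes whose prefix contains 187.222.70.62:
  187.192.0.0/11 (187.192.0.0 - 187.223.255.255) -> ge-0/0/8
  187.216.0.0/13 (187.216.0.0 - 187.223.255.255) -> ge-0/0/9
  187.222.0.0/17 (187.222.0.0 - 187.222.127.255) -> ge-0/0/15
More-specific entries that do NOT match:
  187.222.70.48/29 (187.222.70.48 - 187.222.70.55) does not contain 187.222.70.62
  187.222.70.24/29 (187.222.70.24 - 187.222.70.31) does not contain 187.222.70.62
  187.222.70.160/27 (187.222.70.160 - 187.222.70.191) does not contain 187.222.70.62
  187.222.78.0/24 (187.222.78.0 - 187.222.78.255) does not contain 187.222.70.62
  187.222.64.0/22 (187.222.64.0 - 187.222.67.255) does not contain 187.222.70.62
  187.222.4.0/22 (187.222.4.0 - 187.222.7.255) does not contain 187.222.70.62
  251.222.64.0/21 (251.222.64.0 - 251.222.71.255) does not contain 187.222.70.62
  187.222.96.0/19 (187.222.96.0 - 187.222.127.255) does not contain 187.222.70.62
Longest matching prefix is /17 -> interface ge-0/0/15.

ge-0/0/15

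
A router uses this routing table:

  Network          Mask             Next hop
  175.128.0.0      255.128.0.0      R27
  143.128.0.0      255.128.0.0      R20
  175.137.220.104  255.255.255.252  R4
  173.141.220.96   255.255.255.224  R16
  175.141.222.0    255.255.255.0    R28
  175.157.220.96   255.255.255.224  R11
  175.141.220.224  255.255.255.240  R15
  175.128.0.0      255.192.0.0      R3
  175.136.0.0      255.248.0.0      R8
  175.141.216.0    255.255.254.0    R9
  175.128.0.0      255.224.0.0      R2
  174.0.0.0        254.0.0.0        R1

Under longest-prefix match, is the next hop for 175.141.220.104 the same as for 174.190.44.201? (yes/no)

175.141.220.104: longest match 175.136.0.0/13 -> R8
174.190.44.201: longest match 174.0.0.0/7 -> R1

no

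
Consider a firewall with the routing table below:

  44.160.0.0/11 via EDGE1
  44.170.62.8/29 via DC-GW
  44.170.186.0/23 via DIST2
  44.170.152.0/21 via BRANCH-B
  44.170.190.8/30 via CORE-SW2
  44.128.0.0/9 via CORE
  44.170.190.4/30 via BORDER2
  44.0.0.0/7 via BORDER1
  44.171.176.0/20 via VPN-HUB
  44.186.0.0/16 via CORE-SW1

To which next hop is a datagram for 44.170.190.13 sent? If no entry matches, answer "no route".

EDGE1

Routes whose prefix contains 44.170.190.13:
  44.0.0.0/7 (44.0.0.0 - 45.255.255.255) -> BORDER1
  44.128.0.0/9 (44.128.0.0 - 44.255.255.255) -> CORE
  44.160.0.0/11 (44.160.0.0 - 44.191.255.255) -> EDGE1
More-specific entries that do NOT match:
  44.170.190.8/30 (44.170.190.8 - 44.170.190.11) does not contain 44.170.190.13
  44.170.190.4/30 (44.170.190.4 - 44.170.190.7) does not contain 44.170.190.13
  44.170.62.8/29 (44.170.62.8 - 44.170.62.15) does not contain 44.170.190.13
  44.170.186.0/23 (44.170.186.0 - 44.170.187.255) does not contain 44.170.190.13
  44.170.152.0/21 (44.170.152.0 - 44.170.159.255) does not contain 44.170.190.13
  44.171.176.0/20 (44.171.176.0 - 44.171.191.255) does not contain 44.170.190.13
  44.186.0.0/16 (44.186.0.0 - 44.186.255.255) does not contain 44.170.190.13
Longest matching prefix is /11 -> next hop EDGE1.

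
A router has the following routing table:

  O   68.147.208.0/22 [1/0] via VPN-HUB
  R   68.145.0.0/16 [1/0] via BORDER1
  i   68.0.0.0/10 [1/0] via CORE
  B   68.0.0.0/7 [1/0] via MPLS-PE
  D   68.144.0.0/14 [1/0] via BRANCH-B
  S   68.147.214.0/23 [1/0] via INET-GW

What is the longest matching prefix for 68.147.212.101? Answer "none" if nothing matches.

Entries matching 68.147.212.101:
  68.0.0.0/7 (68.0.0.0 - 69.255.255.255)
  68.144.0.0/14 (68.144.0.0 - 68.147.255.255)
Most specific is 68.144.0.0/14.

68.144.0.0/14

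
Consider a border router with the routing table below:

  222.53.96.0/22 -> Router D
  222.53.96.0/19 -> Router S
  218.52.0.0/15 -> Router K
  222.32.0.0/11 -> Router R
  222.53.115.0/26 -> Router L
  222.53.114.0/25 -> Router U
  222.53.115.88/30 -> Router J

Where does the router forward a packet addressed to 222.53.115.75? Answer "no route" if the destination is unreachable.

Routes whose prefix contains 222.53.115.75:
  222.32.0.0/11 (222.32.0.0 - 222.63.255.255) -> Router R
  222.53.96.0/19 (222.53.96.0 - 222.53.127.255) -> Router S
More-specific entries that do NOT match:
  222.53.115.88/30 (222.53.115.88 - 222.53.115.91) does not contain 222.53.115.75
  222.53.115.0/26 (222.53.115.0 - 222.53.115.63) does not contain 222.53.115.75
  222.53.114.0/25 (222.53.114.0 - 222.53.114.127) does not contain 222.53.115.75
  222.53.96.0/22 (222.53.96.0 - 222.53.99.255) does not contain 222.53.115.75
Longest matching prefix is /19 -> next hop Router S.

Router S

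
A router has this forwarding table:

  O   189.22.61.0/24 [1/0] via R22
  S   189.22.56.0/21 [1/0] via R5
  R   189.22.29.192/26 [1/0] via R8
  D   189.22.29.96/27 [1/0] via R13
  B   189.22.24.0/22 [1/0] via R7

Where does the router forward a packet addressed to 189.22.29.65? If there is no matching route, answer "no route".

No entry's prefix contains 189.22.29.65; there is no default route.

no route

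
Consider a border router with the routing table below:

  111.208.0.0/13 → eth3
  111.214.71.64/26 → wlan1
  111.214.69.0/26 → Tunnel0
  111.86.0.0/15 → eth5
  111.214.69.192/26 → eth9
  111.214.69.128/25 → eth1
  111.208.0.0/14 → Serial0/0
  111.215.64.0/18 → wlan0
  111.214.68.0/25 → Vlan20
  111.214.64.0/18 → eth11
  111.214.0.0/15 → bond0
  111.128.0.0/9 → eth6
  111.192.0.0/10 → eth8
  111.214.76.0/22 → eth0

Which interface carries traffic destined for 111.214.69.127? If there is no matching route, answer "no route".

Routes whose prefix contains 111.214.69.127:
  111.128.0.0/9 (111.128.0.0 - 111.255.255.255) -> eth6
  111.192.0.0/10 (111.192.0.0 - 111.255.255.255) -> eth8
  111.208.0.0/13 (111.208.0.0 - 111.215.255.255) -> eth3
  111.214.0.0/15 (111.214.0.0 - 111.215.255.255) -> bond0
  111.214.64.0/18 (111.214.64.0 - 111.214.127.255) -> eth11
More-specific entries that do NOT match:
  111.214.71.64/26 (111.214.71.64 - 111.214.71.127) does not contain 111.214.69.127
  111.214.69.0/26 (111.214.69.0 - 111.214.69.63) does not contain 111.214.69.127
  111.214.69.192/26 (111.214.69.192 - 111.214.69.255) does not contain 111.214.69.127
  111.214.69.128/25 (111.214.69.128 - 111.214.69.255) does not contain 111.214.69.127
  111.214.68.0/25 (111.214.68.0 - 111.214.68.127) does not contain 111.214.69.127
  111.214.76.0/22 (111.214.76.0 - 111.214.79.255) does not contain 111.214.69.127
Longest matching prefix is /18 -> interface eth11.

eth11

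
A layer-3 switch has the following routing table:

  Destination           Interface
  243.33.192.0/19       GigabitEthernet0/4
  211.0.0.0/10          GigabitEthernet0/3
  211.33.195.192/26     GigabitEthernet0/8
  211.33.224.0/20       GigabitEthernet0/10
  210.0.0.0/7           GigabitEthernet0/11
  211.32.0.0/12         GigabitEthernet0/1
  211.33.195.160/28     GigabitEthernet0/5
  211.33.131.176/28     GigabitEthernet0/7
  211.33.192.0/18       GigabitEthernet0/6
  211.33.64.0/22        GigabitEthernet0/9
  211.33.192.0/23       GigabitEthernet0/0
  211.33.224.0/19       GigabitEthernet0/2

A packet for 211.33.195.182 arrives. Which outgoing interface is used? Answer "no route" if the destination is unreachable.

Routes whose prefix contains 211.33.195.182:
  210.0.0.0/7 (210.0.0.0 - 211.255.255.255) -> GigabitEthernet0/11
  211.0.0.0/10 (211.0.0.0 - 211.63.255.255) -> GigabitEthernet0/3
  211.32.0.0/12 (211.32.0.0 - 211.47.255.255) -> GigabitEthernet0/1
  211.33.192.0/18 (211.33.192.0 - 211.33.255.255) -> GigabitEthernet0/6
More-specific entries that do NOT match:
  211.33.195.160/28 (211.33.195.160 - 211.33.195.175) does not contain 211.33.195.182
  211.33.131.176/28 (211.33.131.176 - 211.33.131.191) does not contain 211.33.195.182
  211.33.195.192/26 (211.33.195.192 - 211.33.195.255) does not contain 211.33.195.182
  211.33.192.0/23 (211.33.192.0 - 211.33.193.255) does not contain 211.33.195.182
  211.33.64.0/22 (211.33.64.0 - 211.33.67.255) does not contain 211.33.195.182
  211.33.224.0/20 (211.33.224.0 - 211.33.239.255) does not contain 211.33.195.182
  243.33.192.0/19 (243.33.192.0 - 243.33.223.255) does not contain 211.33.195.182
  211.33.224.0/19 (211.33.224.0 - 211.33.255.255) does not contain 211.33.195.182
Longest matching prefix is /18 -> interface GigabitEthernet0/6.

GigabitEthernet0/6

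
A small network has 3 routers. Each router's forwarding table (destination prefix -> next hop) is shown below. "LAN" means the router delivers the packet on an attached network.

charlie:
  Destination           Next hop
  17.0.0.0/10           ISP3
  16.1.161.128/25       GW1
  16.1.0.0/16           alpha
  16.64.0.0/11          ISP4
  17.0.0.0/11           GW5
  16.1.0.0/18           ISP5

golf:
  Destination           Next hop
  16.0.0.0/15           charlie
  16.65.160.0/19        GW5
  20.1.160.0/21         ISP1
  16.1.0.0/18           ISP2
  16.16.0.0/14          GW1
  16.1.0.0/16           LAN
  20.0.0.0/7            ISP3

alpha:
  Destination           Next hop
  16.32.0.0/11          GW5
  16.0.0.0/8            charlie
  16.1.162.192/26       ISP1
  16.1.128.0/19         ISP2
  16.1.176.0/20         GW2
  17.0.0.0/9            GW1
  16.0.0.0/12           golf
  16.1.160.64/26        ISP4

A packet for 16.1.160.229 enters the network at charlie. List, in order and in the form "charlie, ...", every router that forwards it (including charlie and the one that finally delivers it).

At charlie: longest match for 16.1.160.229 is 16.1.0.0/16 -> alpha
At alpha: longest match for 16.1.160.229 is 16.0.0.0/12 -> golf
At golf: longest match for 16.1.160.229 is 16.1.0.0/16 -> LAN

charlie, alpha, golf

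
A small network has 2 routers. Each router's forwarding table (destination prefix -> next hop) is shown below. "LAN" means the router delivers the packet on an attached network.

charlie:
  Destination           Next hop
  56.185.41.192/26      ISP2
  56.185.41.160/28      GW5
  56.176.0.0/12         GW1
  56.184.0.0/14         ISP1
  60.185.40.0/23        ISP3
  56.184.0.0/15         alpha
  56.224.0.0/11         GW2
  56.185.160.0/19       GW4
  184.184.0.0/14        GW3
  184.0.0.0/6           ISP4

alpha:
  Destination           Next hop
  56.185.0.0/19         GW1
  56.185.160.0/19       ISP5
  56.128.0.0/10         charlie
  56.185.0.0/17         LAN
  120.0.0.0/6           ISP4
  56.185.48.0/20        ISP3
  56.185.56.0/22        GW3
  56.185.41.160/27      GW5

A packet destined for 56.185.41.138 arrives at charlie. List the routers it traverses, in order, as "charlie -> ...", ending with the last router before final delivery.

charlie -> alpha

At charlie: longest match for 56.185.41.138 is 56.184.0.0/15 -> alpha
At alpha: longest match for 56.185.41.138 is 56.185.0.0/17 -> LAN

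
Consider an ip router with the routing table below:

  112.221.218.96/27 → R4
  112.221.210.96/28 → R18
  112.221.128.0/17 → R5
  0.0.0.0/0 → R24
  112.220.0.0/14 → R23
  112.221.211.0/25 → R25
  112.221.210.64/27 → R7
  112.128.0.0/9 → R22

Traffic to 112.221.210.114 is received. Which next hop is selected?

R5

Routes whose prefix contains 112.221.210.114:
  0.0.0.0/0 (default, matches everything) -> R24
  112.128.0.0/9 (112.128.0.0 - 112.255.255.255) -> R22
  112.220.0.0/14 (112.220.0.0 - 112.223.255.255) -> R23
  112.221.128.0/17 (112.221.128.0 - 112.221.255.255) -> R5
More-specific entries that do NOT match:
  112.221.210.96/28 (112.221.210.96 - 112.221.210.111) does not contain 112.221.210.114
  112.221.218.96/27 (112.221.218.96 - 112.221.218.127) does not contain 112.221.210.114
  112.221.210.64/27 (112.221.210.64 - 112.221.210.95) does not contain 112.221.210.114
  112.221.211.0/25 (112.221.211.0 - 112.221.211.127) does not contain 112.221.210.114
Longest matching prefix is /17 -> next hop R5.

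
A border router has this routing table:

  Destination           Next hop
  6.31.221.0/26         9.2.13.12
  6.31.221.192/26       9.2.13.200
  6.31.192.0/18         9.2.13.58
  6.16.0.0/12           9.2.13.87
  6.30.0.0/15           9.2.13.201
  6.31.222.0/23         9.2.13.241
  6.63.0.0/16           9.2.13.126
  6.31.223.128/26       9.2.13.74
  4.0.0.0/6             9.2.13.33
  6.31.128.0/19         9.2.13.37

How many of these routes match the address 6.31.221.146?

Prefixes containing 6.31.221.146:
  4.0.0.0/6 (4.0.0.0 - 7.255.255.255)
  6.16.0.0/12 (6.16.0.0 - 6.31.255.255)
  6.30.0.0/15 (6.30.0.0 - 6.31.255.255)
  6.31.192.0/18 (6.31.192.0 - 6.31.255.255)
Total matching entries: 4.

4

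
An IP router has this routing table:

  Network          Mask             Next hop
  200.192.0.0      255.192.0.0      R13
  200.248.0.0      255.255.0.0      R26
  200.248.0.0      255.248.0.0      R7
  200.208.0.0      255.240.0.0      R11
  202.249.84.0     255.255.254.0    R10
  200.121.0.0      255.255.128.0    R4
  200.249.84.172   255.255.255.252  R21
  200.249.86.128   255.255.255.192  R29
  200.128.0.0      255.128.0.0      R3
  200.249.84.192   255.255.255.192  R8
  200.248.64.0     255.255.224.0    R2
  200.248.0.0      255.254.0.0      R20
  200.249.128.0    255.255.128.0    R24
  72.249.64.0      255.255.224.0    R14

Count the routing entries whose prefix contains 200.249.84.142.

4

Prefixes containing 200.249.84.142:
  200.128.0.0/9 (200.128.0.0 - 200.255.255.255)
  200.192.0.0/10 (200.192.0.0 - 200.255.255.255)
  200.248.0.0/13 (200.248.0.0 - 200.255.255.255)
  200.248.0.0/15 (200.248.0.0 - 200.249.255.255)
Total matching entries: 4.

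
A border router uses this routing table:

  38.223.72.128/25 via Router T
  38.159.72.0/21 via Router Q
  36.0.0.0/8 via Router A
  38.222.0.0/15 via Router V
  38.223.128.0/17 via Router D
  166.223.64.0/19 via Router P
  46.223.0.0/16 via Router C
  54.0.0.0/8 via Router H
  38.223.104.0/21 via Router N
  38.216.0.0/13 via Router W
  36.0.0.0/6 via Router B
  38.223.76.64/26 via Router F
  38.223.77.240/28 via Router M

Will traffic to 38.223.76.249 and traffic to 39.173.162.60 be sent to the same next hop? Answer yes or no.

no

38.223.76.249: longest match 38.222.0.0/15 -> Router V
39.173.162.60: longest match 36.0.0.0/6 -> Router B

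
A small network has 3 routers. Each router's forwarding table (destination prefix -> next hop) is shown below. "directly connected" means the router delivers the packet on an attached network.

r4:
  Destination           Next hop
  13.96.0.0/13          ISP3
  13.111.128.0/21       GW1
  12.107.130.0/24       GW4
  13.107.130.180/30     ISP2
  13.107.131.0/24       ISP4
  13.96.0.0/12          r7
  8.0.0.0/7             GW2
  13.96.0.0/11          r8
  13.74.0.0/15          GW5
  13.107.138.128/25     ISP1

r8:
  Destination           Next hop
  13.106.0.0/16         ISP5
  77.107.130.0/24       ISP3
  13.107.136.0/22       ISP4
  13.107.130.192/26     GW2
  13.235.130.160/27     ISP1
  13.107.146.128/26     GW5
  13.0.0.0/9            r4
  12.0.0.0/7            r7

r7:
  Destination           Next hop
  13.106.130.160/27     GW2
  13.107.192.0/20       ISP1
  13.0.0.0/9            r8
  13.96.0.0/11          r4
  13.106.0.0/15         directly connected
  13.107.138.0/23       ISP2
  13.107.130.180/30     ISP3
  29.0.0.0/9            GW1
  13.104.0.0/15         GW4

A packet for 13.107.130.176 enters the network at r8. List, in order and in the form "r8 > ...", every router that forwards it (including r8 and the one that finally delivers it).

r8 > r4 > r7

At r8: longest match for 13.107.130.176 is 13.0.0.0/9 -> r4
At r4: longest match for 13.107.130.176 is 13.96.0.0/12 -> r7
At r7: longest match for 13.107.130.176 is 13.106.0.0/15 -> directly connected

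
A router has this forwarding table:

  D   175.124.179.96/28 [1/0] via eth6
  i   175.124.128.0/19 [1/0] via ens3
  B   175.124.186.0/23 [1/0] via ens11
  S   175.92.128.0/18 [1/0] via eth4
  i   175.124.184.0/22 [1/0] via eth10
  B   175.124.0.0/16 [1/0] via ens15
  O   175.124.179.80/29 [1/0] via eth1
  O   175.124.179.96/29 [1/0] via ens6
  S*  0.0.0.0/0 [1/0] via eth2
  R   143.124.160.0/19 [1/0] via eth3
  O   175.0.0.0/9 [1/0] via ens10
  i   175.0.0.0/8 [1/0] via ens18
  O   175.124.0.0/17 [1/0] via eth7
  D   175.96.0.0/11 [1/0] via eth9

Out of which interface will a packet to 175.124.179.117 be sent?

Routes whose prefix contains 175.124.179.117:
  0.0.0.0/0 (default, matches everything) -> eth2
  175.0.0.0/8 (175.0.0.0 - 175.255.255.255) -> ens18
  175.0.0.0/9 (175.0.0.0 - 175.127.255.255) -> ens10
  175.96.0.0/11 (175.96.0.0 - 175.127.255.255) -> eth9
  175.124.0.0/16 (175.124.0.0 - 175.124.255.255) -> ens15
More-specific entries that do NOT match:
  175.124.179.80/29 (175.124.179.80 - 175.124.179.87) does not contain 175.124.179.117
  175.124.179.96/29 (175.124.179.96 - 175.124.179.103) does not contain 175.124.179.117
  175.124.179.96/28 (175.124.179.96 - 175.124.179.111) does not contain 175.124.179.117
  175.124.186.0/23 (175.124.186.0 - 175.124.187.255) does not contain 175.124.179.117
  175.124.184.0/22 (175.124.184.0 - 175.124.187.255) does not contain 175.124.179.117
  175.124.128.0/19 (175.124.128.0 - 175.124.159.255) does not contain 175.124.179.117
  143.124.160.0/19 (143.124.160.0 - 143.124.191.255) does not contain 175.124.179.117
  175.92.128.0/18 (175.92.128.0 - 175.92.191.255) does not contain 175.124.179.117
  175.124.0.0/17 (175.124.0.0 - 175.124.127.255) does not contain 175.124.179.117
Longest matching prefix is /16 -> interface ens15.

ens15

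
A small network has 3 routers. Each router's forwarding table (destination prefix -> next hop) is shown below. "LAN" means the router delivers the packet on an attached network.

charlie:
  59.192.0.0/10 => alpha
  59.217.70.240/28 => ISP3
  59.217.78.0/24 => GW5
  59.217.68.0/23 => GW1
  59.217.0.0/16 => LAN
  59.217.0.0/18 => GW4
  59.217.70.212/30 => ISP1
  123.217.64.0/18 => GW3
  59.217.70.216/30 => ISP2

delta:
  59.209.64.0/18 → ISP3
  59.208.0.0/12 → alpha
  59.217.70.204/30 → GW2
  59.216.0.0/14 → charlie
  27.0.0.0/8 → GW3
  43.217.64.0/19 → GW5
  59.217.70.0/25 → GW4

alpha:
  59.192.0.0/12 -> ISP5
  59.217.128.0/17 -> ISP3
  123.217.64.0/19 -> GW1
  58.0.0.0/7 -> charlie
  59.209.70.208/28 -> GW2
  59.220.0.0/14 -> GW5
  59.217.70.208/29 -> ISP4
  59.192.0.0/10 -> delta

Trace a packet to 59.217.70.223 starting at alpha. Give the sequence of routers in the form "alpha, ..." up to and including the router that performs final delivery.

At alpha: longest match for 59.217.70.223 is 59.192.0.0/10 -> delta
At delta: longest match for 59.217.70.223 is 59.216.0.0/14 -> charlie
At charlie: longest match for 59.217.70.223 is 59.217.0.0/16 -> LAN

alpha, delta, charlie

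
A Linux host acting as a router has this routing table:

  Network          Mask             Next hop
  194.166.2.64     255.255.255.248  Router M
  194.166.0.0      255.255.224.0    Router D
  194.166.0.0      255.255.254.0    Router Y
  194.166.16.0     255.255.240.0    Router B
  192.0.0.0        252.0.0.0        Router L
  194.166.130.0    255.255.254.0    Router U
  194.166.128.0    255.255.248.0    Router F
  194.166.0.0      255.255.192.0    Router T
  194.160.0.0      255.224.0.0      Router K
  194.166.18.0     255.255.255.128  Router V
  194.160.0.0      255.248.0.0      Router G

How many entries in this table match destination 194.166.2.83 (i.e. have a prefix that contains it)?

Prefixes containing 194.166.2.83:
  192.0.0.0/6 (192.0.0.0 - 195.255.255.255)
  194.160.0.0/11 (194.160.0.0 - 194.191.255.255)
  194.160.0.0/13 (194.160.0.0 - 194.167.255.255)
  194.166.0.0/18 (194.166.0.0 - 194.166.63.255)
  194.166.0.0/19 (194.166.0.0 - 194.166.31.255)
Total matching entries: 5.

5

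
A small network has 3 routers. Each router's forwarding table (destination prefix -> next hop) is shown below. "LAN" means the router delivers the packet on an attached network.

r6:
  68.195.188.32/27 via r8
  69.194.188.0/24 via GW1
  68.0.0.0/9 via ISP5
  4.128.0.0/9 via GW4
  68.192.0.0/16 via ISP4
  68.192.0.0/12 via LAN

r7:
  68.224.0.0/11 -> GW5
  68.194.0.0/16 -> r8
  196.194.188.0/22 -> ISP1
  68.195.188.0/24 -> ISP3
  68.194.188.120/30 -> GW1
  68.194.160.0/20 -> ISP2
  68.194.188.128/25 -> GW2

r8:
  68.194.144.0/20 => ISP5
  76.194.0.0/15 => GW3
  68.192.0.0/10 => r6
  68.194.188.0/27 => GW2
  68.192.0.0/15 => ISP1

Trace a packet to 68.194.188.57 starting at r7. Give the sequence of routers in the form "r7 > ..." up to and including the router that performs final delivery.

At r7: longest match for 68.194.188.57 is 68.194.0.0/16 -> r8
At r8: longest match for 68.194.188.57 is 68.192.0.0/10 -> r6
At r6: longest match for 68.194.188.57 is 68.192.0.0/12 -> LAN

r7 > r8 > r6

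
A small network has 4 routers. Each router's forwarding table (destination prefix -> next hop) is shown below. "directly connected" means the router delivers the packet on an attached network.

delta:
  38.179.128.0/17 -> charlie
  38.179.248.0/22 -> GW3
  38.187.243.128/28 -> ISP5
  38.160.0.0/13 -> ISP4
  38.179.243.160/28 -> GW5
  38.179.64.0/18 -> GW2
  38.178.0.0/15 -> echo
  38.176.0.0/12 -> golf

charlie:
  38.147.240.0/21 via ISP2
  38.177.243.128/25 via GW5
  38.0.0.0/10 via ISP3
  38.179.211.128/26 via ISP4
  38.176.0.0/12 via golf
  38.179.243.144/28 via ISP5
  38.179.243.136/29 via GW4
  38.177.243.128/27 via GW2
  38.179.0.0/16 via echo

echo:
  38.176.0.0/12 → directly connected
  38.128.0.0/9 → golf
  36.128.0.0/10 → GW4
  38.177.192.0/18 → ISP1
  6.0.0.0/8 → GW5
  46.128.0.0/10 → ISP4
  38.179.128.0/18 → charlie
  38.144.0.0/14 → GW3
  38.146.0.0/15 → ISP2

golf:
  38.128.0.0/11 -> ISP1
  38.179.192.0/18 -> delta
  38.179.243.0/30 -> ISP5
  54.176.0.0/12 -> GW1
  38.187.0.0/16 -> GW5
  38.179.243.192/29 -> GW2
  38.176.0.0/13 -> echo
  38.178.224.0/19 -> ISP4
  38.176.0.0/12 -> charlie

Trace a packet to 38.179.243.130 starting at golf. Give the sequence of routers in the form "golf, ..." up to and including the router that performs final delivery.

golf, delta, charlie, echo

At golf: longest match for 38.179.243.130 is 38.179.192.0/18 -> delta
At delta: longest match for 38.179.243.130 is 38.179.128.0/17 -> charlie
At charlie: longest match for 38.179.243.130 is 38.179.0.0/16 -> echo
At echo: longest match for 38.179.243.130 is 38.176.0.0/12 -> directly connected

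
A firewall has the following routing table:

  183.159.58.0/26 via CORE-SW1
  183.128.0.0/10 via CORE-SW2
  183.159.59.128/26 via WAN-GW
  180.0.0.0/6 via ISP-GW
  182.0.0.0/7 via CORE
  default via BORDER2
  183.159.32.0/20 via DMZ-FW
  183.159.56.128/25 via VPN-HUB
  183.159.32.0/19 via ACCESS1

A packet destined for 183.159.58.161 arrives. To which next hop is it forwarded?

Routes whose prefix contains 183.159.58.161:
  0.0.0.0/0 (default, matches everything) -> BORDER2
  180.0.0.0/6 (180.0.0.0 - 183.255.255.255) -> ISP-GW
  182.0.0.0/7 (182.0.0.0 - 183.255.255.255) -> CORE
  183.128.0.0/10 (183.128.0.0 - 183.191.255.255) -> CORE-SW2
  183.159.32.0/19 (183.159.32.0 - 183.159.63.255) -> ACCESS1
More-specific entries that do NOT match:
  183.159.58.0/26 (183.159.58.0 - 183.159.58.63) does not contain 183.159.58.161
  183.159.59.128/26 (183.159.59.128 - 183.159.59.191) does not contain 183.159.58.161
  183.159.56.128/25 (183.159.56.128 - 183.159.56.255) does not contain 183.159.58.161
  183.159.32.0/20 (183.159.32.0 - 183.159.47.255) does not contain 183.159.58.161
Longest matching prefix is /19 -> next hop ACCESS1.

ACCESS1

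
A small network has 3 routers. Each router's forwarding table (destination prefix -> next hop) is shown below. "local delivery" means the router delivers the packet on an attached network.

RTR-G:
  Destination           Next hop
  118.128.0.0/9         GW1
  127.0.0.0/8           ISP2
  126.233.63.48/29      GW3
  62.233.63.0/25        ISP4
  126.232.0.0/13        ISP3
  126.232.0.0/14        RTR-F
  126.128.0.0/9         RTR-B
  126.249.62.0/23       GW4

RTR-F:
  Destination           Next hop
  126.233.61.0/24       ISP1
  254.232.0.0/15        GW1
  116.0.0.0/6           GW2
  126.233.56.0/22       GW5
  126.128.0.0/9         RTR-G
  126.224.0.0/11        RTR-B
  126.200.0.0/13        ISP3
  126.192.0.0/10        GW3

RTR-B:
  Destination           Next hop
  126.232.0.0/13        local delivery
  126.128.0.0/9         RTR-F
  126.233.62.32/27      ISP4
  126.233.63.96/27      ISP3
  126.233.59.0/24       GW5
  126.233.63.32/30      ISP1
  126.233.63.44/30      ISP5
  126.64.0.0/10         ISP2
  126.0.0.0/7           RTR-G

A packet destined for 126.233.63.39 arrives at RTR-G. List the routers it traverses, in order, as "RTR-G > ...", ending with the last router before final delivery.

RTR-G > RTR-F > RTR-B

At RTR-G: longest match for 126.233.63.39 is 126.232.0.0/14 -> RTR-F
At RTR-F: longest match for 126.233.63.39 is 126.224.0.0/11 -> RTR-B
At RTR-B: longest match for 126.233.63.39 is 126.232.0.0/13 -> local delivery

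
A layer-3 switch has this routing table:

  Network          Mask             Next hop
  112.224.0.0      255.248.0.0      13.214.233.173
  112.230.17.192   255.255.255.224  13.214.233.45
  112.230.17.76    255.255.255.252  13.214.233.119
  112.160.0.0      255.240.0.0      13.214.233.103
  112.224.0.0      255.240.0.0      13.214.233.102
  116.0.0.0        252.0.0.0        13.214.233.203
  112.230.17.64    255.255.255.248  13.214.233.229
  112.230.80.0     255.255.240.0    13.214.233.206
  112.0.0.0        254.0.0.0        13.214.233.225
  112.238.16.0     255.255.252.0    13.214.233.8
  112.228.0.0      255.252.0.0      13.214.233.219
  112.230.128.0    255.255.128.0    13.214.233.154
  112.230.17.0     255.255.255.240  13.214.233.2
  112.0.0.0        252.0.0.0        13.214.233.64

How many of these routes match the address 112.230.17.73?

Prefixes containing 112.230.17.73:
  112.0.0.0/6 (112.0.0.0 - 115.255.255.255)
  112.0.0.0/7 (112.0.0.0 - 113.255.255.255)
  112.224.0.0/12 (112.224.0.0 - 112.239.255.255)
  112.224.0.0/13 (112.224.0.0 - 112.231.255.255)
  112.228.0.0/14 (112.228.0.0 - 112.231.255.255)
Total matching entries: 5.

5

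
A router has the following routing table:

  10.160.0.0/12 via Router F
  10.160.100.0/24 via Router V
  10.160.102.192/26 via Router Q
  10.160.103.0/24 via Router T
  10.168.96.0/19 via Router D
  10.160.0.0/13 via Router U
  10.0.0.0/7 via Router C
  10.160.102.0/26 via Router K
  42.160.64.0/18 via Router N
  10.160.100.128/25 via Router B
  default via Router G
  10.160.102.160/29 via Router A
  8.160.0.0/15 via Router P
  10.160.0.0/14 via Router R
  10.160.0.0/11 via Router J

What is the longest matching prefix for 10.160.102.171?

10.160.0.0/14

Entries matching 10.160.102.171:
  0.0.0.0/0 (default, matches everything)
  10.0.0.0/7 (10.0.0.0 - 11.255.255.255)
  10.160.0.0/11 (10.160.0.0 - 10.191.255.255)
  10.160.0.0/12 (10.160.0.0 - 10.175.255.255)
  10.160.0.0/13 (10.160.0.0 - 10.167.255.255)
  10.160.0.0/14 (10.160.0.0 - 10.163.255.255)
Most specific is 10.160.0.0/14.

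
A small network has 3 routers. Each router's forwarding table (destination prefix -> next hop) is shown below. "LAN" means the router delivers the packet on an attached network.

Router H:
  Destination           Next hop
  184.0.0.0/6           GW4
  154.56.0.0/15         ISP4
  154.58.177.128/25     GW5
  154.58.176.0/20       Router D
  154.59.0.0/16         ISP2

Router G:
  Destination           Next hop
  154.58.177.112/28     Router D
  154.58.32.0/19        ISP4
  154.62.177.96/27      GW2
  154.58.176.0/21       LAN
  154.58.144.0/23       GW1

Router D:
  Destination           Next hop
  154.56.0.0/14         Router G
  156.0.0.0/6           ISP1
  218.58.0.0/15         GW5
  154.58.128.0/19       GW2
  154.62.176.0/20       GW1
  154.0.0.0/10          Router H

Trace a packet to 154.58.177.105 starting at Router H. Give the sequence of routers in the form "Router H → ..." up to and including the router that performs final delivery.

Router H → Router D → Router G

At Router H: longest match for 154.58.177.105 is 154.58.176.0/20 -> Router D
At Router D: longest match for 154.58.177.105 is 154.56.0.0/14 -> Router G
At Router G: longest match for 154.58.177.105 is 154.58.176.0/21 -> LAN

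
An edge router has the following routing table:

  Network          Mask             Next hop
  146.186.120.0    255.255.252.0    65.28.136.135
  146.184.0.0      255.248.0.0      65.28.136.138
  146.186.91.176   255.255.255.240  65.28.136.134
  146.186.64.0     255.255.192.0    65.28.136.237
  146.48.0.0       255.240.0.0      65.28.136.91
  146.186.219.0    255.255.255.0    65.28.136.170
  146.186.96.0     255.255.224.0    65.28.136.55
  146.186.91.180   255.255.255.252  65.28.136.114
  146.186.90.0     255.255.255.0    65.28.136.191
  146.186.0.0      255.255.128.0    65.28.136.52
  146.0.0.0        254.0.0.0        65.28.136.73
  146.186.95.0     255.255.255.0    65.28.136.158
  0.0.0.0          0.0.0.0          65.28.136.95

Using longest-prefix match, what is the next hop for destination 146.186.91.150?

65.28.136.237

Routes whose prefix contains 146.186.91.150:
  0.0.0.0/0 (default, matches everything) -> 65.28.136.95
  146.0.0.0/7 (146.0.0.0 - 147.255.255.255) -> 65.28.136.73
  146.184.0.0/13 (146.184.0.0 - 146.191.255.255) -> 65.28.136.138
  146.186.0.0/17 (146.186.0.0 - 146.186.127.255) -> 65.28.136.52
  146.186.64.0/18 (146.186.64.0 - 146.186.127.255) -> 65.28.136.237
More-specific entries that do NOT match:
  146.186.91.180/30 (146.186.91.180 - 146.186.91.183) does not contain 146.186.91.150
  146.186.91.176/28 (146.186.91.176 - 146.186.91.191) does not contain 146.186.91.150
  146.186.219.0/24 (146.186.219.0 - 146.186.219.255) does not contain 146.186.91.150
  146.186.90.0/24 (146.186.90.0 - 146.186.90.255) does not contain 146.186.91.150
  146.186.95.0/24 (146.186.95.0 - 146.186.95.255) does not contain 146.186.91.150
  146.186.120.0/22 (146.186.120.0 - 146.186.123.255) does not contain 146.186.91.150
  146.186.96.0/19 (146.186.96.0 - 146.186.127.255) does not contain 146.186.91.150
Longest matching prefix is /18 -> next hop 65.28.136.237.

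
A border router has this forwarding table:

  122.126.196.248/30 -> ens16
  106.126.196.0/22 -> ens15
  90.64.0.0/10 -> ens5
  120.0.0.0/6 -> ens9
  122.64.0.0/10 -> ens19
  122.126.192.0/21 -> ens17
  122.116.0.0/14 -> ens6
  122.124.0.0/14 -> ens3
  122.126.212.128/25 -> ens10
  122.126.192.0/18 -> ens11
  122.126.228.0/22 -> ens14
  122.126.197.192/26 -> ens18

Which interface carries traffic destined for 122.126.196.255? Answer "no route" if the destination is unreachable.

Routes whose prefix contains 122.126.196.255:
  120.0.0.0/6 (120.0.0.0 - 123.255.255.255) -> ens9
  122.64.0.0/10 (122.64.0.0 - 122.127.255.255) -> ens19
  122.124.0.0/14 (122.124.0.0 - 122.127.255.255) -> ens3
  122.126.192.0/18 (122.126.192.0 - 122.126.255.255) -> ens11
  122.126.192.0/21 (122.126.192.0 - 122.126.199.255) -> ens17
More-specific entries that do NOT match:
  122.126.196.248/30 (122.126.196.248 - 122.126.196.251) does not contain 122.126.196.255
  122.126.197.192/26 (122.126.197.192 - 122.126.197.255) does not contain 122.126.196.255
  122.126.212.128/25 (122.126.212.128 - 122.126.212.255) does not contain 122.126.196.255
  106.126.196.0/22 (106.126.196.0 - 106.126.199.255) does not contain 122.126.196.255
  122.126.228.0/22 (122.126.228.0 - 122.126.231.255) does not contain 122.126.196.255
Longest matching prefix is /21 -> interface ens17.

ens17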